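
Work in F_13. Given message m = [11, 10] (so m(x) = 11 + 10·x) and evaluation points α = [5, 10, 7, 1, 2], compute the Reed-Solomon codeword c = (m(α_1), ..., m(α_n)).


c = [9, 7, 3, 8, 5]

Message polynomial: m(x) = 11 + 10·x (mod 13).
For each evaluation point α_i, compute m(α_i) mod 13:
  α_1 = 5: Horner steps 10 → 9, so m(5) = 9.
  α_2 = 10: Horner steps 10 → 7, so m(10) = 7.
  α_3 = 7: Horner steps 10 → 3, so m(7) = 3.
  α_4 = 1: Horner steps 10 → 8, so m(1) = 8.
  α_5 = 2: Horner steps 10 → 5, so m(2) = 5.
Codeword c = [9, 7, 3, 8, 5] ∈ F_13^5.


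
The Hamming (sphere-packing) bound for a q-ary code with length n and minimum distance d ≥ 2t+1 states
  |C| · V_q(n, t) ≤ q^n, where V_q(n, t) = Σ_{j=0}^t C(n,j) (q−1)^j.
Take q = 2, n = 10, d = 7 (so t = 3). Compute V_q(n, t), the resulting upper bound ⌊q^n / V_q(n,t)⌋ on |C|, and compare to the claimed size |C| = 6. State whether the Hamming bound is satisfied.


V_q(n, t) = 176, q^n = 1024, Hamming bound = 5, |C| = 6 > bound (violated).

Step 1: Compute V_q(n, t) = Σ_{j=0}^3 C(n, j) (q−1)^j.
  j = 0: C(10,0)·(1)^0 = 1·1 = 1.
  j = 1: C(10,1)·(1)^1 = 10·1 = 10.
  j = 2: C(10,2)·(1)^2 = 45·1 = 45.
  j = 3: C(10,3)·(1)^3 = 120·1 = 120.
  V_q(n, t) = 1 + 10 + 45 + 120 = 176.
Step 2: q^n = 2^10 = 1024.
Step 3: Hamming bound ⌊q^n / V_q(n,t)⌋ = ⌊1024/176⌋ = 5.
Step 4: Compare |C| = 6 to 5: violated.
The claimed |C| lies above the Hamming bound, so no 2-ary code of length 10 with d ≥ 7 can have 6 codewords.


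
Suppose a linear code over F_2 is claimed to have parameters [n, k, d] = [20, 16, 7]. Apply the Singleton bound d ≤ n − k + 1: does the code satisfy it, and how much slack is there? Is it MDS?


Singleton RHS = n − k + 1 = 5, slack = -2, bound violated (no such code; not MDS).

Singleton bound: d ≤ n − k + 1.
Here n = 20, k = 16, so n − k + 1 = 5.
Given d = 7, check d ≤ 5: NO.
Slack = (n − k + 1) − d = -2.
The slack is negative: d = 7 exceeds n − k + 1 = 5 by 2, so the Singleton bound is violated and no linear [20, 16, 7]_2 code can exist. In particular it is not MDS (MDS requires d = n − k + 1 exactly).
Description: the claimed parameters are [20, 16, 7]_2; such a code would be impossible (violates the Singleton bound).


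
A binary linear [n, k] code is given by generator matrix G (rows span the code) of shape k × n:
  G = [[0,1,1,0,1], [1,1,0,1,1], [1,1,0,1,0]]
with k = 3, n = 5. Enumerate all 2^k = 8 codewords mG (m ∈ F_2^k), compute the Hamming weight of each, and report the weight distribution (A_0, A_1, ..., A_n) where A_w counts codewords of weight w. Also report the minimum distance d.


Weight distribution: A_0 = 1, A_1 = 1, A_2 = 1, A_3 = 3, A_4 = 2. Minimum distance d = 1.

Enumerate all 2^3 = 8 messages m ∈ F_2^3.
For each, compute codeword c = mG in F_2^5, then tally its weight.
  m = 000 → c = 00000, weight = 0.
  m = 100 → c = 01101, weight = 3.
  m = 010 → c = 11011, weight = 4.
  m = 110 → c = 10110, weight = 3.
  m = 001 → c = 11010, weight = 3.
  m = 101 → c = 10111, weight = 4.
  m = 011 → c = 00001, weight = 1.
  m = 111 → c = 01100, weight = 2.
Tally weights:
  weight 0: 1 codewords.
  weight 1: 1 codewords.
  weight 2: 1 codewords.
  weight 3: 3 codewords.
  weight 4: 2 codewords.
Minimum distance d = smallest w > 0 with A_w > 0 = 1.
Sanity: Σ A_w = 8 = 2^3 = 8 ✓.


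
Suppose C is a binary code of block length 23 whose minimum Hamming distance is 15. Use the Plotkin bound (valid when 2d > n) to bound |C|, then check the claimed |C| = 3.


Plotkin bound M ≤ 4; given |C| = 3 ≤ bound (satisfied).

Check applicability: 2d = 30, n = 23.
2d − n = 7 > 0, so Plotkin applies.
Compute d/(2d−n) = 15/7 ≈ 2.1429.
⌊d/(2d−n)⌋ = 2.
Plotkin bound: M ≤ 2·2 = 4.
Given |C| = 3, check: satisfied.
This |C| is below the Plotkin bound.


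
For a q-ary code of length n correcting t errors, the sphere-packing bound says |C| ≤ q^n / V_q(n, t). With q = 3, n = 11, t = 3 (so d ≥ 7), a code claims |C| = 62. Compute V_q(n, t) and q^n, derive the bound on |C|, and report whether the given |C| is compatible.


V_q(n, t) = 1563, q^n = 177147, Hamming bound = 113, |C| = 62 ≤ bound (satisfied).

Step 1: Compute V_q(n, t) = Σ_{j=0}^3 C(n, j) (q−1)^j.
  j = 0: C(11,0)·(2)^0 = 1·1 = 1.
  j = 1: C(11,1)·(2)^1 = 11·2 = 22.
  j = 2: C(11,2)·(2)^2 = 55·4 = 220.
  j = 3: C(11,3)·(2)^3 = 165·8 = 1320.
  V_q(n, t) = 1 + 22 + 220 + 1320 = 1563.
Step 2: q^n = 3^11 = 177147.
Step 3: Hamming bound ⌊q^n / V_q(n,t)⌋ = ⌊177147/1563⌋ = 113.
Step 4: Compare |C| = 62 to 113: satisfied.
The claimed |C| lies below the Hamming bound.


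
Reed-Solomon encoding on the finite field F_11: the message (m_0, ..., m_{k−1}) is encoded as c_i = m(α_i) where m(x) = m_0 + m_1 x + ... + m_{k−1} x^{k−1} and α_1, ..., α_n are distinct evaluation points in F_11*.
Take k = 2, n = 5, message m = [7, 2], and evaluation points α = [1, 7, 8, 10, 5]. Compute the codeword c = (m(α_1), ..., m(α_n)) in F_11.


c = [9, 10, 1, 5, 6]

Message polynomial: m(x) = 7 + 2·x (mod 11).
For each evaluation point α_i, compute m(α_i) mod 11:
  α_1 = 1: Horner steps 2 → 9, so m(1) = 9.
  α_2 = 7: Horner steps 2 → 10, so m(7) = 10.
  α_3 = 8: Horner steps 2 → 1, so m(8) = 1.
  α_4 = 10: Horner steps 2 → 5, so m(10) = 5.
  α_5 = 5: Horner steps 2 → 6, so m(5) = 6.
Codeword c = [9, 10, 1, 5, 6] ∈ F_11^5.


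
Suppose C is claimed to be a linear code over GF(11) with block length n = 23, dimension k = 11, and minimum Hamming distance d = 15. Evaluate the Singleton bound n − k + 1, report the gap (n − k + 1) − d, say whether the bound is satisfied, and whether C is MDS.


Singleton RHS = n − k + 1 = 13, slack = -2, bound violated (no such code; not MDS).

Singleton bound: d ≤ n − k + 1.
Here n = 23, k = 11, so n − k + 1 = 13.
Given d = 15, check d ≤ 13: NO.
Slack = (n − k + 1) − d = -2.
The slack is negative: d = 15 exceeds n − k + 1 = 13 by 2, so the Singleton bound is violated and no linear [23, 11, 15]_11 code can exist. In particular it is not MDS (MDS requires d = n − k + 1 exactly).
Description: the claimed parameters are [23, 11, 15]_11; such a code would be impossible (violates the Singleton bound).


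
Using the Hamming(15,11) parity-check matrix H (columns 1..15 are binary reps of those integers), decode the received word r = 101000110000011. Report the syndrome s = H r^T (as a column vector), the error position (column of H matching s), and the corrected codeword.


s = (1, 1, 0, 0)^T, error position = 12, corrected codeword c = 101000110001011

Compute s = H r^T mod 2 one row at a time:
  s_1 = 1 + 0 + 0 + 0 + 0 + 0 + 1 + 1 = 3 ≡ 1 (mod 2).
  s_2 = 0 + 0 + 0 + 1 + 0 + 0 + 1 + 1 = 3 ≡ 1 (mod 2).
  s_3 = 0 + 1 + 0 + 1 + 0 + 0 + 1 + 1 = 4 ≡ 0 (mod 2).
  s_4 = 1 + 1 + 0 + 1 + 0 + 0 + 0 + 1 = 4 ≡ 0 (mod 2).
s = (1, 1, 0, 0)^T — this equals column 12 of H (binary 1100), so error is at position 12.
Correct: flip bit 12 of r = 101000110000011 to get c = 101000110001011.


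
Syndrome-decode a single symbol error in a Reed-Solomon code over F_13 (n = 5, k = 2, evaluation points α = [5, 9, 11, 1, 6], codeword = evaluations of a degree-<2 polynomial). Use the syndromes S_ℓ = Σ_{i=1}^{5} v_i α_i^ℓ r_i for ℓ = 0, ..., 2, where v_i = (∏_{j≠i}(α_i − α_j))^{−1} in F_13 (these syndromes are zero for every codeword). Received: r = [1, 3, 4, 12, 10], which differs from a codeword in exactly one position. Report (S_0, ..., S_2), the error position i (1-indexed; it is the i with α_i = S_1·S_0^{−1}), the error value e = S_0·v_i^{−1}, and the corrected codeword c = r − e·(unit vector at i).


S = (8, 9, 2), error at position 5, error magnitude e = 2, c = [1, 3, 4, 12, 8].

Step 1: column multipliers v_i = (∏_{j≠i}(α_i − α_j))^{−1} mod 13.
  i = 1 (α = 5): (5−9)(5−11)(5−1)(5−6) = (−4)·(−6)·4·(−1) = −96 ≡ 8, so v_1 = 8^{−1} = 5 (mod 13).
  i = 2 (α = 9): (9−5)(9−11)(9−1)(9−6) = 4·(−2)·8·3 = −192 ≡ 3, so v_2 = 3^{−1} = 9 (mod 13).
  i = 3 (α = 11): (11−5)(11−9)(11−1)(11−6) = 6·2·10·5 = 600 ≡ 2, so v_3 = 2^{−1} = 7 (mod 13).
  i = 4 (α = 1): (1−5)(1−9)(1−11)(1−6) = (−4)·(−8)·(−10)·(−5) = 1600 ≡ 1, so v_4 = 1^{−1} = 1 (mod 13).
  i = 5 (α = 6): (6−5)(6−9)(6−11)(6−1) = 1·(−3)·(−5)·5 = 75 ≡ 10, so v_5 = 10^{−1} = 4 (mod 13).
  v = [5, 9, 7, 1, 4].
Step 2: syndromes of r = [1, 3, 4, 12, 10] (all sums mod 13).
  S_0 = Σ v_i r_i = 5·1 + 9·3 + 7·4 + 1·12 + 4·10 = 112 ≡ 8.
  S_1 = Σ v_i α_i r_i = 5·5·1 + 9·9·3 + 7·11·4 + 1·1·12 + 4·6·10 = 828 ≡ 9.
  α_i^2 mod 13 = [12, 3, 4, 1, 10].
  S_2 = Σ v_i α_i^2 r_i = 5·12·1 + 9·3·3 + 7·4·4 + 1·1·12 + 4·10·10 = 665 ≡ 2.
  S = (8, 9, 2) ≠ 0, so r is not a codeword (an error is present).
Step 3: locate the error. For a single error e at position i, S_ℓ = v_i·e·α_i^ℓ, so α_err = S_1/S_0.
  S_0^{−1} = 8^{−1} = 5 (mod 13), so α_err = 9·5 = 45 ≡ 6 = α_5. Error position i = 5.
  Consistency check: S_2/S_1 = 2·3 = 6 ≡ 6 = α_err ✓ (single-error assumption holds).
Step 4: error magnitude e = S_0/v_5 = S_0·∏_{j≠5}(α_5 − α_j) = 8·10 = 80 ≡ 2 (mod 13).
Step 5: correct position 5: c_5 = r_5 − e = 10 − 2 ≡ 8 (mod 13). Hence c = [1, 3, 4, 12, 8].
  Check: interpolating c through the α_i gives m(x) = 5 + 7·x (degree < 2) with m(α_i) = c_i for every i, so c is indeed a codeword.


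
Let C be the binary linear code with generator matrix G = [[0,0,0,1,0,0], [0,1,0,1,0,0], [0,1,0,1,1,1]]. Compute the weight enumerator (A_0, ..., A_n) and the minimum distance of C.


Weight distribution: A_0 = 1, A_1 = 2, A_2 = 2, A_3 = 2, A_4 = 1. Minimum distance d = 1.

Enumerate all 2^3 = 8 messages m ∈ F_2^3.
For each, compute codeword c = mG in F_2^6, then tally its weight.
  m = 000 → c = 000000, weight = 0.
  m = 100 → c = 000100, weight = 1.
  m = 010 → c = 010100, weight = 2.
  m = 110 → c = 010000, weight = 1.
  m = 001 → c = 010111, weight = 4.
  m = 101 → c = 010011, weight = 3.
  m = 011 → c = 000011, weight = 2.
  m = 111 → c = 000111, weight = 3.
Tally weights:
  weight 0: 1 codewords.
  weight 1: 2 codewords.
  weight 2: 2 codewords.
  weight 3: 2 codewords.
  weight 4: 1 codewords.
Minimum distance d = smallest w > 0 with A_w > 0 = 1.
Sanity: Σ A_w = 8 = 2^3 = 8 ✓.


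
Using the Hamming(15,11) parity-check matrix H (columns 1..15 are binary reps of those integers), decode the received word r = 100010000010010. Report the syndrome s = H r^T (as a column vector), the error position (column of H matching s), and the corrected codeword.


s = (0, 0, 0, 1)^T, error position = 1, corrected codeword c = 000010000010010

Compute s = H r^T mod 2 one row at a time:
  s_1 = 0 + 0 + 0 + 1 + 0 + 0 + 1 + 0 = 2 ≡ 0 (mod 2).
  s_2 = 0 + 1 + 0 + 0 + 0 + 0 + 1 + 0 = 2 ≡ 0 (mod 2).
  s_3 = 0 + 0 + 0 + 0 + 0 + 1 + 1 + 0 = 2 ≡ 0 (mod 2).
  s_4 = 1 + 0 + 1 + 0 + 0 + 1 + 0 + 0 = 3 ≡ 1 (mod 2).
s = (0, 0, 0, 1)^T — this equals column 1 of H (binary 0001), so error is at position 1.
Correct: flip bit 1 of r = 100010000010010 to get c = 000010000010010.


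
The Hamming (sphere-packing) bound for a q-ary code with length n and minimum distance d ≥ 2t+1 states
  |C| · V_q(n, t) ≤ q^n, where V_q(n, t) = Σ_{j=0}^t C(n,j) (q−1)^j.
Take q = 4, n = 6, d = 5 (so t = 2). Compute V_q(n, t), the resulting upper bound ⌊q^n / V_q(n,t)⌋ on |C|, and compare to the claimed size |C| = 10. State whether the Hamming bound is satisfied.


V_q(n, t) = 154, q^n = 4096, Hamming bound = 26, |C| = 10 ≤ bound (satisfied).

Step 1: Compute V_q(n, t) = Σ_{j=0}^2 C(n, j) (q−1)^j.
  j = 0: C(6,0)·(3)^0 = 1·1 = 1.
  j = 1: C(6,1)·(3)^1 = 6·3 = 18.
  j = 2: C(6,2)·(3)^2 = 15·9 = 135.
  V_q(n, t) = 1 + 18 + 135 = 154.
Step 2: q^n = 4^6 = 4096.
Step 3: Hamming bound ⌊q^n / V_q(n,t)⌋ = ⌊4096/154⌋ = 26.
Step 4: Compare |C| = 10 to 26: satisfied.
The claimed |C| lies below the Hamming bound.


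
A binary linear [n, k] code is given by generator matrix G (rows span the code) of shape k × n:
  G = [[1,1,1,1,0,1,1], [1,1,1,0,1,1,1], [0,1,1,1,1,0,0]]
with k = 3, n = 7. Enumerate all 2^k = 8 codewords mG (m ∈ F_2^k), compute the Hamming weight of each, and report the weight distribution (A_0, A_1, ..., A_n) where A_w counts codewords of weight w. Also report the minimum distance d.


Weight distribution: A_0 = 1, A_2 = 2, A_4 = 3, A_6 = 2. Minimum distance d = 2.

Enumerate all 2^3 = 8 messages m ∈ F_2^3.
For each, compute codeword c = mG in F_2^7, then tally its weight.
  m = 000 → c = 0000000, weight = 0.
  m = 100 → c = 1111011, weight = 6.
  m = 010 → c = 1110111, weight = 6.
  m = 110 → c = 0001100, weight = 2.
  m = 001 → c = 0111100, weight = 4.
  m = 101 → c = 1000111, weight = 4.
  m = 011 → c = 1001011, weight = 4.
  m = 111 → c = 0110000, weight = 2.
Tally weights:
  weight 0: 1 codewords.
  weight 2: 2 codewords.
  weight 4: 3 codewords.
  weight 6: 2 codewords.
Minimum distance d = smallest w > 0 with A_w > 0 = 2.
Sanity: Σ A_w = 8 = 2^3 = 8 ✓.


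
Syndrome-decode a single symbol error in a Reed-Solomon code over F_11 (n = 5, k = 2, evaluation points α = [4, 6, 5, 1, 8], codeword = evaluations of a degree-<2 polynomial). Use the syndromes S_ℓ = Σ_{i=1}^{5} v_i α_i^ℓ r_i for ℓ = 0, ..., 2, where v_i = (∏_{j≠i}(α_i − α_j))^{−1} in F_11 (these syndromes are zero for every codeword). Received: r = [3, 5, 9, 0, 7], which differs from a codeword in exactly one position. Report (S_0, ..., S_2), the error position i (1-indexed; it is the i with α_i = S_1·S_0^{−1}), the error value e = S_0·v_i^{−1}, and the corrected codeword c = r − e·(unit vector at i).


S = (5, 3, 4), error at position 3, error magnitude e = 5, c = [3, 5, 4, 0, 7].

Step 1: column multipliers v_i = (∏_{j≠i}(α_i − α_j))^{−1} mod 11.
  i = 1 (α = 4): (4−6)(4−5)(4−1)(4−8) = (−2)·(−1)·3·(−4) = −24 ≡ 9, so v_1 = 9^{−1} = 5 (mod 11).
  i = 2 (α = 6): (6−4)(6−5)(6−1)(6−8) = 2·1·5·(−2) = −20 ≡ 2, so v_2 = 2^{−1} = 6 (mod 11).
  i = 3 (α = 5): (5−4)(5−6)(5−1)(5−8) = 1·(−1)·4·(−3) = 12 ≡ 1, so v_3 = 1^{−1} = 1 (mod 11).
  i = 4 (α = 1): (1−4)(1−6)(1−5)(1−8) = (−3)·(−5)·(−4)·(−7) = 420 ≡ 2, so v_4 = 2^{−1} = 6 (mod 11).
  i = 5 (α = 8): (8−4)(8−6)(8−5)(8−1) = 4·2·3·7 = 168 ≡ 3, so v_5 = 3^{−1} = 4 (mod 11).
  v = [5, 6, 1, 6, 4].
Step 2: syndromes of r = [3, 5, 9, 0, 7] (all sums mod 11).
  S_0 = Σ v_i r_i = 5·3 + 6·5 + 1·9 + 6·0 + 4·7 = 82 ≡ 5.
  S_1 = Σ v_i α_i r_i = 5·4·3 + 6·6·5 + 1·5·9 + 6·1·0 + 4·8·7 = 509 ≡ 3.
  α_i^2 mod 11 = [5, 3, 3, 1, 9].
  S_2 = Σ v_i α_i^2 r_i = 5·5·3 + 6·3·5 + 1·3·9 + 6·1·0 + 4·9·7 = 444 ≡ 4.
  S = (5, 3, 4) ≠ 0, so r is not a codeword (an error is present).
Step 3: locate the error. For a single error e at position i, S_ℓ = v_i·e·α_i^ℓ, so α_err = S_1/S_0.
  S_0^{−1} = 5^{−1} = 9 (mod 11), so α_err = 3·9 = 27 ≡ 5 = α_3. Error position i = 3.
  Consistency check: S_2/S_1 = 4·4 = 16 ≡ 5 = α_err ✓ (single-error assumption holds).
Step 4: error magnitude e = S_0/v_3 = S_0·∏_{j≠3}(α_3 − α_j) = 5·1 = 5 ≡ 5 (mod 11).
Step 5: correct position 3: c_3 = r_3 − e = 9 − 5 ≡ 4 (mod 11). Hence c = [3, 5, 4, 0, 7].
  Check: interpolating c through the α_i gives m(x) = 10 + 1·x (degree < 2) with m(α_i) = c_i for every i, so c is indeed a codeword.


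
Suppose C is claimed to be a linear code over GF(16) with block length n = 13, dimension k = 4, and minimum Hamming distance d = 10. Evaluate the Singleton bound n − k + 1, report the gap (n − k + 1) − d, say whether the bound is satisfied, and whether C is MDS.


Singleton RHS = n − k + 1 = 10, slack = 0, bound satisfied, MDS.

Singleton bound: d ≤ n − k + 1.
Here n = 13, k = 4, so n − k + 1 = 10.
Given d = 10, check d ≤ 10: YES.
Slack = (n − k + 1) − d = 0.
The code is MDS (slack = 0).
Description: the claimed parameters are [13, 4, 10]_16; such a code would be MDS (meets Singleton bound).


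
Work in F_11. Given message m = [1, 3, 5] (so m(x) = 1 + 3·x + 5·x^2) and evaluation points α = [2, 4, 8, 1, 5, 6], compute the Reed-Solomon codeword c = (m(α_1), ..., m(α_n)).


c = [5, 5, 4, 9, 9, 1]

Message polynomial: m(x) = 1 + 3·x + 5·x^2 (mod 11).
For each evaluation point α_i, compute m(α_i) mod 11:
  α_1 = 2: Horner steps 5 → 2 → 5, so m(2) = 5.
  α_2 = 4: Horner steps 5 → 1 → 5, so m(4) = 5.
  α_3 = 8: Horner steps 5 → 10 → 4, so m(8) = 4.
  α_4 = 1: Horner steps 5 → 8 → 9, so m(1) = 9.
  α_5 = 5: Horner steps 5 → 6 → 9, so m(5) = 9.
  α_6 = 6: Horner steps 5 → 0 → 1, so m(6) = 1.
Codeword c = [5, 5, 4, 9, 9, 1] ∈ F_11^6.


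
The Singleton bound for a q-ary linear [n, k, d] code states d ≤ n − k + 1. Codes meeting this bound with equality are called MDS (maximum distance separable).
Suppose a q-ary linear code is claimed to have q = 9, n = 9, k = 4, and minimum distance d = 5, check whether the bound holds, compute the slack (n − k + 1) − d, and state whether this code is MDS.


Singleton RHS = n − k + 1 = 6, slack = 1, bound satisfied, not MDS.

Singleton bound: d ≤ n − k + 1.
Here n = 9, k = 4, so n − k + 1 = 6.
Given d = 5, check d ≤ 6: YES.
Slack = (n − k + 1) − d = 1.
The code is NOT MDS (slack = 1 > 0).
Description: the claimed parameters are [9, 4, 5]_9; such a code would be non-MDS.


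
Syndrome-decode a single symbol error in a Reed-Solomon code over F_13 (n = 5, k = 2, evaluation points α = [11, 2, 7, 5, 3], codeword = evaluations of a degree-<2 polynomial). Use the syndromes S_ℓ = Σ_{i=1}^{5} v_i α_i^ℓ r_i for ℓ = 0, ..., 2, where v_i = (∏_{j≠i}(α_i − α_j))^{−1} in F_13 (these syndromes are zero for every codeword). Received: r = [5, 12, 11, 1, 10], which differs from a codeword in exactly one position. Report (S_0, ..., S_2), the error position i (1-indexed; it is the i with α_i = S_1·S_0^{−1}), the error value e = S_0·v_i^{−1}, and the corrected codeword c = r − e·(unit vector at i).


S = (6, 5, 2), error at position 5, error magnitude e = 6, c = [5, 12, 11, 1, 4].

Step 1: column multipliers v_i = (∏_{j≠i}(α_i − α_j))^{−1} mod 13.
  i = 1 (α = 11): (11−2)(11−7)(11−5)(11−3) = 9·4·6·8 = 1728 ≡ 12, so v_1 = 12^{−1} = 12 (mod 13).
  i = 2 (α = 2): (2−11)(2−7)(2−5)(2−3) = (−9)·(−5)·(−3)·(−1) = 135 ≡ 5, so v_2 = 5^{−1} = 8 (mod 13).
  i = 3 (α = 7): (7−11)(7−2)(7−5)(7−3) = (−4)·5·2·4 = −160 ≡ 9, so v_3 = 9^{−1} = 3 (mod 13).
  i = 4 (α = 5): (5−11)(5−2)(5−7)(5−3) = (−6)·3·(−2)·2 = 72 ≡ 7, so v_4 = 7^{−1} = 2 (mod 13).
  i = 5 (α = 3): (3−11)(3−2)(3−7)(3−5) = (−8)·1·(−4)·(−2) = −64 ≡ 1, so v_5 = 1^{−1} = 1 (mod 13).
  v = [12, 8, 3, 2, 1].
Step 2: syndromes of r = [5, 12, 11, 1, 10] (all sums mod 13).
  S_0 = Σ v_i r_i = 12·5 + 8·12 + 3·11 + 2·1 + 1·10 = 201 ≡ 6.
  S_1 = Σ v_i α_i r_i = 12·11·5 + 8·2·12 + 3·7·11 + 2·5·1 + 1·3·10 = 1123 ≡ 5.
  α_i^2 mod 13 = [4, 4, 10, 12, 9].
  S_2 = Σ v_i α_i^2 r_i = 12·4·5 + 8·4·12 + 3·10·11 + 2·12·1 + 1·9·10 = 1068 ≡ 2.
  S = (6, 5, 2) ≠ 0, so r is not a codeword (an error is present).
Step 3: locate the error. For a single error e at position i, S_ℓ = v_i·e·α_i^ℓ, so α_err = S_1/S_0.
  S_0^{−1} = 6^{−1} = 11 (mod 13), so α_err = 5·11 = 55 ≡ 3 = α_5. Error position i = 5.
  Consistency check: S_2/S_1 = 2·8 = 16 ≡ 3 = α_err ✓ (single-error assumption holds).
Step 4: error magnitude e = S_0/v_5 = S_0·∏_{j≠5}(α_5 − α_j) = 6·1 = 6 ≡ 6 (mod 13).
Step 5: correct position 5: c_5 = r_5 − e = 10 − 6 ≡ 4 (mod 13). Hence c = [5, 12, 11, 1, 4].
  Check: interpolating c through the α_i gives m(x) = 2 + 5·x (degree < 2) with m(α_i) = c_i for every i, so c is indeed a codeword.


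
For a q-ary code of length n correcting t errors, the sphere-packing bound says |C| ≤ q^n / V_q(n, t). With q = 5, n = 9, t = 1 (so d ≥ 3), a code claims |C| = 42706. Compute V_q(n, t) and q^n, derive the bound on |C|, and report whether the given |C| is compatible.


V_q(n, t) = 37, q^n = 1953125, Hamming bound = 52787, |C| = 42706 ≤ bound (satisfied).

Step 1: Compute V_q(n, t) = Σ_{j=0}^1 C(n, j) (q−1)^j.
  j = 0: C(9,0)·(4)^0 = 1·1 = 1.
  j = 1: C(9,1)·(4)^1 = 9·4 = 36.
  V_q(n, t) = 1 + 36 = 37.
Step 2: q^n = 5^9 = 1953125.
Step 3: Hamming bound ⌊q^n / V_q(n,t)⌋ = ⌊1953125/37⌋ = 52787.
Step 4: Compare |C| = 42706 to 52787: satisfied.
The claimed |C| lies below the Hamming bound.


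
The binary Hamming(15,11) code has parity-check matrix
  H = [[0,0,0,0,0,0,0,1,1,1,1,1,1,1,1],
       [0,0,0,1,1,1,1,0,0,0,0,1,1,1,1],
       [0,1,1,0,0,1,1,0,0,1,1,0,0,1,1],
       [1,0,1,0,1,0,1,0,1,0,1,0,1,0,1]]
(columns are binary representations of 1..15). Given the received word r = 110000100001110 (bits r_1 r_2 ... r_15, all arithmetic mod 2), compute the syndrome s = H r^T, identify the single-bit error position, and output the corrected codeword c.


s = (1, 0, 1, 1)^T, error position = 11, corrected codeword c = 110000100011110

Compute s = H r^T mod 2 one row at a time:
  s_1 = 0 + 0 + 0 + 0 + 1 + 1 + 1 + 0 = 3 ≡ 1 (mod 2).
  s_2 = 0 + 0 + 0 + 1 + 1 + 1 + 1 + 0 = 4 ≡ 0 (mod 2).
  s_3 = 1 + 0 + 0 + 1 + 0 + 0 + 1 + 0 = 3 ≡ 1 (mod 2).
  s_4 = 1 + 0 + 0 + 1 + 0 + 0 + 1 + 0 = 3 ≡ 1 (mod 2).
s = (1, 0, 1, 1)^T — this equals column 11 of H (binary 1011), so error is at position 11.
Correct: flip bit 11 of r = 110000100001110 to get c = 110000100011110.


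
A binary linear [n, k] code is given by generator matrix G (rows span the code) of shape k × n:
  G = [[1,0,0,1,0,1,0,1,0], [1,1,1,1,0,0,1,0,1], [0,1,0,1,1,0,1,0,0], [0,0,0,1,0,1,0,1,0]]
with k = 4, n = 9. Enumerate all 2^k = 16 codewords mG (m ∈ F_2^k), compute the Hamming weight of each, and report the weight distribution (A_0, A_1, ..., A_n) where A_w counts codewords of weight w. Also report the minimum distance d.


Weight distribution: A_0 = 1, A_1 = 1, A_3 = 2, A_4 = 3, A_5 = 3, A_6 = 4, A_7 = 2. Minimum distance d = 1.

Enumerate all 2^4 = 16 messages m ∈ F_2^4.
For each, compute codeword c = mG in F_2^9, then tally its weight.
  m = 0000 → c = 000000000, weight = 0.
  m = 1000 → c = 100101010, weight = 4.
  m = 0100 → c = 111100101, weight = 6.
  m = 1100 → c = 011001111, weight = 6.
  m = 0010 → c = 010110100, weight = 4.
  m = 1010 → c = 110011110, weight = 6.
  m = 0110 → c = 101010001, weight = 4.
  m = 1110 → c = 001111011, weight = 6.
  m = 0001 → c = 000101010, weight = 3.
  m = 1001 → c = 100000000, weight = 1.
  m = 0101 → c = 111001111, weight = 7.
  m = 1101 → c = 011100101, weight = 5.
  m = 0011 → c = 010011110, weight = 5.
  m = 1011 → c = 110110100, weight = 5.
  m = 0111 → c = 101111011, weight = 7.
  m = 1111 → c = 001010001, weight = 3.
Tally weights:
  weight 0: 1 codewords.
  weight 1: 1 codewords.
  weight 3: 2 codewords.
  weight 4: 3 codewords.
  weight 5: 3 codewords.
  weight 6: 4 codewords.
  weight 7: 2 codewords.
Minimum distance d = smallest w > 0 with A_w > 0 = 1.
Sanity: Σ A_w = 16 = 2^4 = 16 ✓.


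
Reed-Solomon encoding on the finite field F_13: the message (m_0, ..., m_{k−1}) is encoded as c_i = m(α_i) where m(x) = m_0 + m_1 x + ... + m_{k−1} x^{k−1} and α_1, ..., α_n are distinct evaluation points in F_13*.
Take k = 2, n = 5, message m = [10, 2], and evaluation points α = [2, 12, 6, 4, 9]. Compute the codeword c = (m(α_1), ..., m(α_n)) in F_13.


c = [1, 8, 9, 5, 2]

Message polynomial: m(x) = 10 + 2·x (mod 13).
For each evaluation point α_i, compute m(α_i) mod 13:
  α_1 = 2: Horner steps 2 → 1, so m(2) = 1.
  α_2 = 12: Horner steps 2 → 8, so m(12) = 8.
  α_3 = 6: Horner steps 2 → 9, so m(6) = 9.
  α_4 = 4: Horner steps 2 → 5, so m(4) = 5.
  α_5 = 9: Horner steps 2 → 2, so m(9) = 2.
Codeword c = [1, 8, 9, 5, 2] ∈ F_13^5.


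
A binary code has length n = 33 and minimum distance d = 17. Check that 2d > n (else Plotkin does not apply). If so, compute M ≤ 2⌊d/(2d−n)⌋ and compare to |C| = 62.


Plotkin bound M ≤ 34; given |C| = 62 > bound (violated).

Check applicability: 2d = 34, n = 33.
2d − n = 1 > 0, so Plotkin applies.
Compute d/(2d−n) = 17/1 ≈ 17.0000.
⌊d/(2d−n)⌋ = 17.
Plotkin bound: M ≤ 2·17 = 34.
Given |C| = 62, check: VIOLATED.
This |C| is above the Plotkin bound, so no binary code with n = 33, d = 17 and 62 codewords exists.


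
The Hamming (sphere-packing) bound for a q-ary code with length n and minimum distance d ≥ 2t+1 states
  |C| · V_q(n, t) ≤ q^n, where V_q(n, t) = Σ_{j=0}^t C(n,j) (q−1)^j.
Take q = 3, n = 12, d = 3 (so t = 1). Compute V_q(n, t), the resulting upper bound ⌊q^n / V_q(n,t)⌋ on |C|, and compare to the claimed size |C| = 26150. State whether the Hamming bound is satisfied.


V_q(n, t) = 25, q^n = 531441, Hamming bound = 21257, |C| = 26150 > bound (violated).

Step 1: Compute V_q(n, t) = Σ_{j=0}^1 C(n, j) (q−1)^j.
  j = 0: C(12,0)·(2)^0 = 1·1 = 1.
  j = 1: C(12,1)·(2)^1 = 12·2 = 24.
  V_q(n, t) = 1 + 24 = 25.
Step 2: q^n = 3^12 = 531441.
Step 3: Hamming bound ⌊q^n / V_q(n,t)⌋ = ⌊531441/25⌋ = 21257.
Step 4: Compare |C| = 26150 to 21257: violated.
The claimed |C| lies above the Hamming bound, so no 3-ary code of length 12 with d ≥ 3 can have 26150 codewords.


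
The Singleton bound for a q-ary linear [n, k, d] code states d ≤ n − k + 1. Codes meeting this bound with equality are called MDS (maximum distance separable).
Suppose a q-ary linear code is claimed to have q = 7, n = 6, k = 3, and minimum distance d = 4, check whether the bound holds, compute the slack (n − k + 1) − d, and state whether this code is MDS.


Singleton RHS = n − k + 1 = 4, slack = 0, bound satisfied, MDS.

Singleton bound: d ≤ n − k + 1.
Here n = 6, k = 3, so n − k + 1 = 4.
Given d = 4, check d ≤ 4: YES.
Slack = (n − k + 1) − d = 0.
The code is MDS (slack = 0).
Description: the claimed parameters are [6, 3, 4]_7; such a code would be MDS (meets Singleton bound).


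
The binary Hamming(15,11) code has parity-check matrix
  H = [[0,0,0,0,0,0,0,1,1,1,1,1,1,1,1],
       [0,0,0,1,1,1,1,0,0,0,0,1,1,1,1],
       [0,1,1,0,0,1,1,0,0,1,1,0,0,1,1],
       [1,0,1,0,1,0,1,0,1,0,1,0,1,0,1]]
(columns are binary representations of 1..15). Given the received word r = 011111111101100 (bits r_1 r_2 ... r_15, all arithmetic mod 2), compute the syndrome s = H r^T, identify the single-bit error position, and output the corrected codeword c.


s = (1, 0, 1, 1)^T, error position = 11, corrected codeword c = 011111111111100

Compute s = H r^T mod 2 one row at a time:
  s_1 = 1 + 1 + 1 + 0 + 1 + 1 + 0 + 0 = 5 ≡ 1 (mod 2).
  s_2 = 1 + 1 + 1 + 1 + 1 + 1 + 0 + 0 = 6 ≡ 0 (mod 2).
  s_3 = 1 + 1 + 1 + 1 + 1 + 0 + 0 + 0 = 5 ≡ 1 (mod 2).
  s_4 = 0 + 1 + 1 + 1 + 1 + 0 + 1 + 0 = 5 ≡ 1 (mod 2).
s = (1, 0, 1, 1)^T — this equals column 11 of H (binary 1011), so error is at position 11.
Correct: flip bit 11 of r = 011111111101100 to get c = 011111111111100.


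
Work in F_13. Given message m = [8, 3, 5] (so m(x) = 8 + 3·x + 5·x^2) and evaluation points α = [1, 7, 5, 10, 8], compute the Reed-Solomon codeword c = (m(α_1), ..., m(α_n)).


c = [3, 1, 5, 5, 1]

Message polynomial: m(x) = 8 + 3·x + 5·x^2 (mod 13).
For each evaluation point α_i, compute m(α_i) mod 13:
  α_1 = 1: Horner steps 5 → 8 → 3, so m(1) = 3.
  α_2 = 7: Horner steps 5 → 12 → 1, so m(7) = 1.
  α_3 = 5: Horner steps 5 → 2 → 5, so m(5) = 5.
  α_4 = 10: Horner steps 5 → 1 → 5, so m(10) = 5.
  α_5 = 8: Horner steps 5 → 4 → 1, so m(8) = 1.
Codeword c = [3, 1, 5, 5, 1] ∈ F_13^5.


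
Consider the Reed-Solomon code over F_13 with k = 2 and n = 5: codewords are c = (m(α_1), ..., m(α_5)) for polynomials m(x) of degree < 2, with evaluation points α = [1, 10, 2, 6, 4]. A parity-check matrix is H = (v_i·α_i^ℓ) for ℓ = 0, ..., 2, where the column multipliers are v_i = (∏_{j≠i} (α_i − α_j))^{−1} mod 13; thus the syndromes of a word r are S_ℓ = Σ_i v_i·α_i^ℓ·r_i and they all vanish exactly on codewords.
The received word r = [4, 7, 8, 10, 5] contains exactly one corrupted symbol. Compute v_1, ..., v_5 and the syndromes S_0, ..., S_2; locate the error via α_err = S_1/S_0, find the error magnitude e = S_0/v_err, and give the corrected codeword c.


S = (8, 3, 6), error at position 3, error magnitude e = 8, c = [4, 7, 0, 10, 5].

Step 1: column multipliers v_i = (∏_{j≠i}(α_i − α_j))^{−1} mod 13.
  i = 1 (α = 1): (1−10)(1−2)(1−6)(1−4) = (−9)·(−1)·(−5)·(−3) = 135 ≡ 5, so v_1 = 5^{−1} = 8 (mod 13).
  i = 2 (α = 10): (10−1)(10−2)(10−6)(10−4) = 9·8·4·6 = 1728 ≡ 12, so v_2 = 12^{−1} = 12 (mod 13).
  i = 3 (α = 2): (2−1)(2−10)(2−6)(2−4) = 1·(−8)·(−4)·(−2) = −64 ≡ 1, so v_3 = 1^{−1} = 1 (mod 13).
  i = 4 (α = 6): (6−1)(6−10)(6−2)(6−4) = 5·(−4)·4·2 = −160 ≡ 9, so v_4 = 9^{−1} = 3 (mod 13).
  i = 5 (α = 4): (4−1)(4−10)(4−2)(4−6) = 3·(−6)·2·(−2) = 72 ≡ 7, so v_5 = 7^{−1} = 2 (mod 13).
  v = [8, 12, 1, 3, 2].
Step 2: syndromes of r = [4, 7, 8, 10, 5] (all sums mod 13).
  S_0 = Σ v_i r_i = 8·4 + 12·7 + 1·8 + 3·10 + 2·5 = 164 ≡ 8.
  S_1 = Σ v_i α_i r_i = 8·1·4 + 12·10·7 + 1·2·8 + 3·6·10 + 2·4·5 = 1108 ≡ 3.
  α_i^2 mod 13 = [1, 9, 4, 10, 3].
  S_2 = Σ v_i α_i^2 r_i = 8·1·4 + 12·9·7 + 1·4·8 + 3·10·10 + 2·3·5 = 1150 ≡ 6.
  S = (8, 3, 6) ≠ 0, so r is not a codeword (an error is present).
Step 3: locate the error. For a single error e at position i, S_ℓ = v_i·e·α_i^ℓ, so α_err = S_1/S_0.
  S_0^{−1} = 8^{−1} = 5 (mod 13), so α_err = 3·5 = 15 ≡ 2 = α_3. Error position i = 3.
  Consistency check: S_2/S_1 = 6·9 = 54 ≡ 2 = α_err ✓ (single-error assumption holds).
Step 4: error magnitude e = S_0/v_3 = S_0·∏_{j≠3}(α_3 − α_j) = 8·1 = 8 ≡ 8 (mod 13).
Step 5: correct position 3: c_3 = r_3 − e = 8 − 8 ≡ 0 (mod 13). Hence c = [4, 7, 0, 10, 5].
  Check: interpolating c through the α_i gives m(x) = 8 + 9·x (degree < 2) with m(α_i) = c_i for every i, so c is indeed a codeword.


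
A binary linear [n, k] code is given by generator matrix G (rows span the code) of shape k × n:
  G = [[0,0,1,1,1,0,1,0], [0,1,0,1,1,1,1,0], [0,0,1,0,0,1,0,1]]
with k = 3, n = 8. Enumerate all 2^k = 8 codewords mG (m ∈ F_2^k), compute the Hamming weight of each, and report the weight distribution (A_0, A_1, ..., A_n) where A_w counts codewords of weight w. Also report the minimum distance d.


Weight distribution: A_0 = 1, A_2 = 1, A_3 = 2, A_4 = 1, A_5 = 2, A_6 = 1. Minimum distance d = 2.

Enumerate all 2^3 = 8 messages m ∈ F_2^3.
For each, compute codeword c = mG in F_2^8, then tally its weight.
  m = 000 → c = 00000000, weight = 0.
  m = 100 → c = 00111010, weight = 4.
  m = 010 → c = 01011110, weight = 5.
  m = 110 → c = 01100100, weight = 3.
  m = 001 → c = 00100101, weight = 3.
  m = 101 → c = 00011111, weight = 5.
  m = 011 → c = 01111011, weight = 6.
  m = 111 → c = 01000001, weight = 2.
Tally weights:
  weight 0: 1 codewords.
  weight 2: 1 codewords.
  weight 3: 2 codewords.
  weight 4: 1 codewords.
  weight 5: 2 codewords.
  weight 6: 1 codewords.
Minimum distance d = smallest w > 0 with A_w > 0 = 2.
Sanity: Σ A_w = 8 = 2^3 = 8 ✓.


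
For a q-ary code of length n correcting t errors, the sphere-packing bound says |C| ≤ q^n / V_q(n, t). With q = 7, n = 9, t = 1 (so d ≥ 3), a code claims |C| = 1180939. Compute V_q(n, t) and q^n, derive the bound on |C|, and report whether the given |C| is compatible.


V_q(n, t) = 55, q^n = 40353607, Hamming bound = 733701, |C| = 1180939 > bound (violated).

Step 1: Compute V_q(n, t) = Σ_{j=0}^1 C(n, j) (q−1)^j.
  j = 0: C(9,0)·(6)^0 = 1·1 = 1.
  j = 1: C(9,1)·(6)^1 = 9·6 = 54.
  V_q(n, t) = 1 + 54 = 55.
Step 2: q^n = 7^9 = 40353607.
Step 3: Hamming bound ⌊q^n / V_q(n,t)⌋ = ⌊40353607/55⌋ = 733701.
Step 4: Compare |C| = 1180939 to 733701: violated.
The claimed |C| lies above the Hamming bound, so no 7-ary code of length 9 with d ≥ 3 can have 1180939 codewords.


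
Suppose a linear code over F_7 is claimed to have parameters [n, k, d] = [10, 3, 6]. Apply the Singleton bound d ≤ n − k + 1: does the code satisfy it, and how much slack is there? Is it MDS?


Singleton RHS = n − k + 1 = 8, slack = 2, bound satisfied, not MDS.

Singleton bound: d ≤ n − k + 1.
Here n = 10, k = 3, so n − k + 1 = 8.
Given d = 6, check d ≤ 8: YES.
Slack = (n − k + 1) − d = 2.
The code is NOT MDS (slack = 2 > 0).
Description: the claimed parameters are [10, 3, 6]_7; such a code would be non-MDS.


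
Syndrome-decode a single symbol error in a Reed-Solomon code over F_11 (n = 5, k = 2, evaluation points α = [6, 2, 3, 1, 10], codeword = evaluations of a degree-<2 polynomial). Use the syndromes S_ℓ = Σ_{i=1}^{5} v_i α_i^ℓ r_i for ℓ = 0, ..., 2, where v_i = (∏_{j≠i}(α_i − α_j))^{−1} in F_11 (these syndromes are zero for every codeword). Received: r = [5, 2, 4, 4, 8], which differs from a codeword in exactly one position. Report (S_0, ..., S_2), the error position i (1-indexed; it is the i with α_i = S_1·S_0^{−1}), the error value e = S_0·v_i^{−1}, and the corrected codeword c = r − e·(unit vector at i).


S = (9, 5, 4), error at position 3, error magnitude e = 4, c = [5, 2, 0, 4, 8].

Step 1: column multipliers v_i = (∏_{j≠i}(α_i − α_j))^{−1} mod 11.
  i = 1 (α = 6): (6−2)(6−3)(6−1)(6−10) = 4·3·5·(−4) = −240 ≡ 2, so v_1 = 2^{−1} = 6 (mod 11).
  i = 2 (α = 2): (2−6)(2−3)(2−1)(2−10) = (−4)·(−1)·1·(−8) = −32 ≡ 1, so v_2 = 1^{−1} = 1 (mod 11).
  i = 3 (α = 3): (3−6)(3−2)(3−1)(3−10) = (−3)·1·2·(−7) = 42 ≡ 9, so v_3 = 9^{−1} = 5 (mod 11).
  i = 4 (α = 1): (1−6)(1−2)(1−3)(1−10) = (−5)·(−1)·(−2)·(−9) = 90 ≡ 2, so v_4 = 2^{−1} = 6 (mod 11).
  i = 5 (α = 10): (10−6)(10−2)(10−3)(10−1) = 4·8·7·9 = 2016 ≡ 3, so v_5 = 3^{−1} = 4 (mod 11).
  v = [6, 1, 5, 6, 4].
Step 2: syndromes of r = [5, 2, 4, 4, 8] (all sums mod 11).
  S_0 = Σ v_i r_i = 6·5 + 1·2 + 5·4 + 6·4 + 4·8 = 108 ≡ 9.
  S_1 = Σ v_i α_i r_i = 6·6·5 + 1·2·2 + 5·3·4 + 6·1·4 + 4·10·8 = 588 ≡ 5.
  α_i^2 mod 11 = [3, 4, 9, 1, 1].
  S_2 = Σ v_i α_i^2 r_i = 6·3·5 + 1·4·2 + 5·9·4 + 6·1·4 + 4·1·8 = 334 ≡ 4.
  S = (9, 5, 4) ≠ 0, so r is not a codeword (an error is present).
Step 3: locate the error. For a single error e at position i, S_ℓ = v_i·e·α_i^ℓ, so α_err = S_1/S_0.
  S_0^{−1} = 9^{−1} = 5 (mod 11), so α_err = 5·5 = 25 ≡ 3 = α_3. Error position i = 3.
  Consistency check: S_2/S_1 = 4·9 = 36 ≡ 3 = α_err ✓ (single-error assumption holds).
Step 4: error magnitude e = S_0/v_3 = S_0·∏_{j≠3}(α_3 − α_j) = 9·9 = 81 ≡ 4 (mod 11).
Step 5: correct position 3: c_3 = r_3 − e = 4 − 4 ≡ 0 (mod 11). Hence c = [5, 2, 0, 4, 8].
  Check: interpolating c through the α_i gives m(x) = 6 + 9·x (degree < 2) with m(α_i) = c_i for every i, so c is indeed a codeword.


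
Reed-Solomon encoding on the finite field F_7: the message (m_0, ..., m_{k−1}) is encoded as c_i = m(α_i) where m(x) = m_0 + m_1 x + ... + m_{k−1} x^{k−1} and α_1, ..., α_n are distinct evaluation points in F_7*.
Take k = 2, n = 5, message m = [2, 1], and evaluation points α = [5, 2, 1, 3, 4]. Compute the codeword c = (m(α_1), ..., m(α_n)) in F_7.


c = [0, 4, 3, 5, 6]

Message polynomial: m(x) = 2 + 1·x (mod 7).
For each evaluation point α_i, compute m(α_i) mod 7:
  α_1 = 5: Horner steps 1 → 0, so m(5) = 0.
  α_2 = 2: Horner steps 1 → 4, so m(2) = 4.
  α_3 = 1: Horner steps 1 → 3, so m(1) = 3.
  α_4 = 3: Horner steps 1 → 5, so m(3) = 5.
  α_5 = 4: Horner steps 1 → 6, so m(4) = 6.
Codeword c = [0, 4, 3, 5, 6] ∈ F_7^5.


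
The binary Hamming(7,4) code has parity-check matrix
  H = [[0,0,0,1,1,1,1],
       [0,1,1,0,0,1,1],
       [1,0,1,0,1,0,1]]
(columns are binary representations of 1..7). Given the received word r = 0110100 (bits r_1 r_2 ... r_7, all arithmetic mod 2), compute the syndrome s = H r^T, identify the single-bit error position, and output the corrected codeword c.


s = (1, 0, 0)^T, error position = 4, corrected codeword c = 0111100

Compute s = H r^T mod 2 one row at a time:
  s_1 = 0 + 1 + 0 + 0 = 1 ≡ 1 (mod 2).
  s_2 = 1 + 1 + 0 + 0 = 2 ≡ 0 (mod 2).
  s_3 = 0 + 1 + 1 + 0 = 2 ≡ 0 (mod 2).
s = (1, 0, 0)^T — this equals column 4 of H (binary 100), so error is at position 4.
Correct: flip bit 4 of r = 0110100 to get c = 0111100.


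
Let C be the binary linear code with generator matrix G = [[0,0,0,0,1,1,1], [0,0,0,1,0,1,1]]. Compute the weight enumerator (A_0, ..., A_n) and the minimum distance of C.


Weight distribution: A_0 = 1, A_2 = 1, A_3 = 2. Minimum distance d = 2.

Enumerate all 2^2 = 4 messages m ∈ F_2^2.
For each, compute codeword c = mG in F_2^7, then tally its weight.
  m = 00 → c = 0000000, weight = 0.
  m = 10 → c = 0000111, weight = 3.
  m = 01 → c = 0001011, weight = 3.
  m = 11 → c = 0001100, weight = 2.
Tally weights:
  weight 0: 1 codewords.
  weight 2: 1 codewords.
  weight 3: 2 codewords.
Minimum distance d = smallest w > 0 with A_w > 0 = 2.
Sanity: Σ A_w = 4 = 2^2 = 4 ✓.


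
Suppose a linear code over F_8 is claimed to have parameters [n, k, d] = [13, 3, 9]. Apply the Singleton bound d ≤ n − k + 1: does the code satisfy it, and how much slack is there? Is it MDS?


Singleton RHS = n − k + 1 = 11, slack = 2, bound satisfied, not MDS.

Singleton bound: d ≤ n − k + 1.
Here n = 13, k = 3, so n − k + 1 = 11.
Given d = 9, check d ≤ 11: YES.
Slack = (n − k + 1) − d = 2.
The code is NOT MDS (slack = 2 > 0).
Description: the claimed parameters are [13, 3, 9]_8; such a code would be non-MDS.


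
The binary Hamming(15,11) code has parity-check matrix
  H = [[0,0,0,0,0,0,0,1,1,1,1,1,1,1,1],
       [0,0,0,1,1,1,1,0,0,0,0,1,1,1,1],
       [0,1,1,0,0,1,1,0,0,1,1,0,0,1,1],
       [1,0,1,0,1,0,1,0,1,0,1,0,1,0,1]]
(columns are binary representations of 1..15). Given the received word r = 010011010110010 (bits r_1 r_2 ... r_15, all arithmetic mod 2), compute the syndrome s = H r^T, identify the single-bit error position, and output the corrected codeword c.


s = (0, 1, 1, 0)^T, error position = 6, corrected codeword c = 010010010110010

Compute s = H r^T mod 2 one row at a time:
  s_1 = 1 + 0 + 1 + 1 + 0 + 0 + 1 + 0 = 4 ≡ 0 (mod 2).
  s_2 = 0 + 1 + 1 + 0 + 0 + 0 + 1 + 0 = 3 ≡ 1 (mod 2).
  s_3 = 1 + 0 + 1 + 0 + 1 + 1 + 1 + 0 = 5 ≡ 1 (mod 2).
  s_4 = 0 + 0 + 1 + 0 + 0 + 1 + 0 + 0 = 2 ≡ 0 (mod 2).
s = (0, 1, 1, 0)^T — this equals column 6 of H (binary 0110), so error is at position 6.
Correct: flip bit 6 of r = 010011010110010 to get c = 010010010110010.


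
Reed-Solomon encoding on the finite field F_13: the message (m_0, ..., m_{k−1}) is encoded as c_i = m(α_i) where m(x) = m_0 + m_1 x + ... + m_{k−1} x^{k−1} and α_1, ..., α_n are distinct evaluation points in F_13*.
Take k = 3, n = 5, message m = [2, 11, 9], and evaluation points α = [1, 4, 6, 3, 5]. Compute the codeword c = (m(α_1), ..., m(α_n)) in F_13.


c = [9, 8, 2, 12, 9]

Message polynomial: m(x) = 2 + 11·x + 9·x^2 (mod 13).
For each evaluation point α_i, compute m(α_i) mod 13:
  α_1 = 1: Horner steps 9 → 7 → 9, so m(1) = 9.
  α_2 = 4: Horner steps 9 → 8 → 8, so m(4) = 8.
  α_3 = 6: Horner steps 9 → 0 → 2, so m(6) = 2.
  α_4 = 3: Horner steps 9 → 12 → 12, so m(3) = 12.
  α_5 = 5: Horner steps 9 → 4 → 9, so m(5) = 9.
Codeword c = [9, 8, 2, 12, 9] ∈ F_13^5.


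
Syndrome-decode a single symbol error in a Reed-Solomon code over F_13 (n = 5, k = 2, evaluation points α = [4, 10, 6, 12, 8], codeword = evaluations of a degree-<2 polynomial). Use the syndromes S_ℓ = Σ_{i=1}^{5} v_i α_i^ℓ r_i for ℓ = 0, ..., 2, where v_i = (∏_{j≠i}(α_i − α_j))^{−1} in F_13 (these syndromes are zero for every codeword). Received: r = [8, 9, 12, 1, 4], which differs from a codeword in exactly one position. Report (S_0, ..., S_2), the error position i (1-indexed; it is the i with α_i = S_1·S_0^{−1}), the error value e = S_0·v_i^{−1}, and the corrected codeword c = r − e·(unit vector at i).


S = (2, 8, 6), error at position 1, error magnitude e = 1, c = [7, 9, 12, 1, 4].

Step 1: column multipliers v_i = (∏_{j≠i}(α_i − α_j))^{−1} mod 13.
  i = 1 (α = 4): (4−10)(4−6)(4−12)(4−8) = (−6)·(−2)·(−8)·(−4) = 384 ≡ 7, so v_1 = 7^{−1} = 2 (mod 13).
  i = 2 (α = 10): (10−4)(10−6)(10−12)(10−8) = 6·4·(−2)·2 = −96 ≡ 8, so v_2 = 8^{−1} = 5 (mod 13).
  i = 3 (α = 6): (6−4)(6−10)(6−12)(6−8) = 2·(−4)·(−6)·(−2) = −96 ≡ 8, so v_3 = 8^{−1} = 5 (mod 13).
  i = 4 (α = 12): (12−4)(12−10)(12−6)(12−8) = 8·2·6·4 = 384 ≡ 7, so v_4 = 7^{−1} = 2 (mod 13).
  i = 5 (α = 8): (8−4)(8−10)(8−6)(8−12) = 4·(−2)·2·(−4) = 64 ≡ 12, so v_5 = 12^{−1} = 12 (mod 13).
  v = [2, 5, 5, 2, 12].
Step 2: syndromes of r = [8, 9, 12, 1, 4] (all sums mod 13).
  S_0 = Σ v_i r_i = 2·8 + 5·9 + 5·12 + 2·1 + 12·4 = 171 ≡ 2.
  S_1 = Σ v_i α_i r_i = 2·4·8 + 5·10·9 + 5·6·12 + 2·12·1 + 12·8·4 = 1282 ≡ 8.
  α_i^2 mod 13 = [3, 9, 10, 1, 12].
  S_2 = Σ v_i α_i^2 r_i = 2·3·8 + 5·9·9 + 5·10·12 + 2·1·1 + 12·12·4 = 1631 ≡ 6.
  S = (2, 8, 6) ≠ 0, so r is not a codeword (an error is present).
Step 3: locate the error. For a single error e at position i, S_ℓ = v_i·e·α_i^ℓ, so α_err = S_1/S_0.
  S_0^{−1} = 2^{−1} = 7 (mod 13), so α_err = 8·7 = 56 ≡ 4 = α_1. Error position i = 1.
  Consistency check: S_2/S_1 = 6·5 = 30 ≡ 4 = α_err ✓ (single-error assumption holds).
Step 4: error magnitude e = S_0/v_1 = S_0·∏_{j≠1}(α_1 − α_j) = 2·7 = 14 ≡ 1 (mod 13).
Step 5: correct position 1: c_1 = r_1 − e = 8 − 1 ≡ 7 (mod 13). Hence c = [7, 9, 12, 1, 4].
  Check: interpolating c through the α_i gives m(x) = 10 + 9·x (degree < 2) with m(α_i) = c_i for every i, so c is indeed a codeword.
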